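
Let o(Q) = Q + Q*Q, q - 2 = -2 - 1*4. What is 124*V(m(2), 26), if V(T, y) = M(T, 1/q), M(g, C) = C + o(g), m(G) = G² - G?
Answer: 713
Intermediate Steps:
q = -4 (q = 2 + (-2 - 1*4) = 2 + (-2 - 4) = 2 - 6 = -4)
o(Q) = Q + Q²
M(g, C) = C + g*(1 + g)
V(T, y) = -¼ + T*(1 + T) (V(T, y) = 1/(-4) + T*(1 + T) = -¼ + T*(1 + T))
124*V(m(2), 26) = 124*(-¼ + 2*(-1 + 2) + (2*(-1 + 2))²) = 124*(-¼ + 2*1 + (2*1)²) = 124*(-¼ + 2 + 2²) = 124*(-¼ + 2 + 4) = 124*(23/4) = 713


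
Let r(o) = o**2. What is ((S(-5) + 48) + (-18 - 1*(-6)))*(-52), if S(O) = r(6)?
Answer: -3744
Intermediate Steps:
S(O) = 36 (S(O) = 6**2 = 36)
((S(-5) + 48) + (-18 - 1*(-6)))*(-52) = ((36 + 48) + (-18 - 1*(-6)))*(-52) = (84 + (-18 + 6))*(-52) = (84 - 12)*(-52) = 72*(-52) = -3744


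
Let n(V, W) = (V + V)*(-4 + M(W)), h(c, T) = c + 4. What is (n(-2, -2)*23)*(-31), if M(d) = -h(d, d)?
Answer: -17112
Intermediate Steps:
h(c, T) = 4 + c
M(d) = -4 - d (M(d) = -(4 + d) = -4 - d)
n(V, W) = 2*V*(-8 - W) (n(V, W) = (V + V)*(-4 + (-4 - W)) = (2*V)*(-8 - W) = 2*V*(-8 - W))
(n(-2, -2)*23)*(-31) = (-2*(-2)*(8 - 2)*23)*(-31) = (-2*(-2)*6*23)*(-31) = (24*23)*(-31) = 552*(-31) = -17112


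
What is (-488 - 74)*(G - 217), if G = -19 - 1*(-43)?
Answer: 108466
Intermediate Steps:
G = 24 (G = -19 + 43 = 24)
(-488 - 74)*(G - 217) = (-488 - 74)*(24 - 217) = -562*(-193) = 108466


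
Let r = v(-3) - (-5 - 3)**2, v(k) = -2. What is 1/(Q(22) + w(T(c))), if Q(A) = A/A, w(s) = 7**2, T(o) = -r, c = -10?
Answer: 1/50 ≈ 0.020000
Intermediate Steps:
r = -66 (r = -2 - (-5 - 3)**2 = -2 - 1*(-8)**2 = -2 - 1*64 = -2 - 64 = -66)
T(o) = 66 (T(o) = -1*(-66) = 66)
w(s) = 49
Q(A) = 1
1/(Q(22) + w(T(c))) = 1/(1 + 49) = 1/50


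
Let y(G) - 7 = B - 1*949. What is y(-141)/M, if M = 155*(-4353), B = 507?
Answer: 29/44981 ≈ 0.00064472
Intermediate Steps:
y(G) = -435 (y(G) = 7 + (507 - 1*949) = 7 + (507 - 949) = 7 - 442 = -435)
M = -674715
y(-141)/M = -435/(-674715) = -435*(-1/674715) = 29/44981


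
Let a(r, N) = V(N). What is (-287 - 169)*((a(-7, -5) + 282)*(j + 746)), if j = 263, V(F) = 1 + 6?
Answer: -132970056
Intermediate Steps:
V(F) = 7
a(r, N) = 7
(-287 - 169)*((a(-7, -5) + 282)*(j + 746)) = (-287 - 169)*((7 + 282)*(263 + 746)) = -131784*1009 = -456*291601 = -132970056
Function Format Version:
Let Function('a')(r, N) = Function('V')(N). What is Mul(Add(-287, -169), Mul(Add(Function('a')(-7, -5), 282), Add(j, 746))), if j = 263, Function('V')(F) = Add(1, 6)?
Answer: -132970056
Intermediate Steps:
Function('V')(F) = 7
Function('a')(r, N) = 7
Mul(Add(-287, -169), Mul(Add(Function('a')(-7, -5), 282), Add(j, 746))) = Mul(Add(-287, -169), Mul(Add(7, 282), Add(263, 746))) = Mul(-456, Mul(289, 1009)) = Mul(-456, 291601) = -132970056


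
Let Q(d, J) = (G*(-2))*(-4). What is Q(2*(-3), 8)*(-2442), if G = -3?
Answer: 58608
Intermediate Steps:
Q(d, J) = -24 (Q(d, J) = -3*(-2)*(-4) = 6*(-4) = -24)
Q(2*(-3), 8)*(-2442) = -24*(-2442) = 58608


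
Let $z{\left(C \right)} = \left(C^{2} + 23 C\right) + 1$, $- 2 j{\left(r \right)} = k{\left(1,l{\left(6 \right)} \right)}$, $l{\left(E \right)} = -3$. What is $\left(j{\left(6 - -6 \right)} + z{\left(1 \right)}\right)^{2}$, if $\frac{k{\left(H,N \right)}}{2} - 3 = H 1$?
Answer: $441$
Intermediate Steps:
$k{\left(H,N \right)} = 6 + 2 H$ ($k{\left(H,N \right)} = 6 + 2 H 1 = 6 + 2 H$)
$j{\left(r \right)} = -4$ ($j{\left(r \right)} = - \frac{6 + 2 \cdot 1}{2} = - \frac{6 + 2}{2} = \left(- \frac{1}{2}\right) 8 = -4$)
$z{\left(C \right)} = 1 + C^{2} + 23 C$
$\left(j{\left(6 - -6 \right)} + z{\left(1 \right)}\right)^{2} = \left(-4 + \left(1 + 1^{2} + 23 \cdot 1\right)\right)^{2} = \left(-4 + \left(1 + 1 + 23\right)\right)^{2} = \left(-4 + 25\right)^{2} = 21^{2} = 441$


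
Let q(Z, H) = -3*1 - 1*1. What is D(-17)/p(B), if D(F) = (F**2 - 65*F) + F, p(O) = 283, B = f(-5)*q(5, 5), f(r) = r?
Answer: 1377/283 ≈ 4.8657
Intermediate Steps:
q(Z, H) = -4 (q(Z, H) = -3 - 1 = -4)
B = 20 (B = -5*(-4) = 20)
D(F) = F**2 - 64*F
D(-17)/p(B) = -17*(-64 - 17)/283 = -17*(-81)*(1/283) = 1377*(1/283) = 1377/283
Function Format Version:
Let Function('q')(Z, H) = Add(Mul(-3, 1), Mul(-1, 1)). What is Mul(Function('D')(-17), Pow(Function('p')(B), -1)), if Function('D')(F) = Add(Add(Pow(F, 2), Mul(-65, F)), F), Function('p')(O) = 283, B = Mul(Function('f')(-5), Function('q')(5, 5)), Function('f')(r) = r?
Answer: Rational(1377, 283) ≈ 4.8657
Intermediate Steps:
Function('q')(Z, H) = -4 (Function('q')(Z, H) = Add(-3, -1) = -4)
B = 20 (B = Mul(-5, -4) = 20)
Function('D')(F) = Add(Pow(F, 2), Mul(-64, F))
Mul(Function('D')(-17), Pow(Function('p')(B), -1)) = Mul(Mul(-17, Add(-64, -17)), Pow(283, -1)) = Mul(Mul(-17, -81), Rational(1, 283)) = Mul(1377, Rational(1, 283)) = Rational(1377, 283)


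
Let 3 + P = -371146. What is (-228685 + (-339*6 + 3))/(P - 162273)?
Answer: 115358/266711 ≈ 0.43252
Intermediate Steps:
P = -371149 (P = -3 - 371146 = -371149)
(-228685 + (-339*6 + 3))/(P - 162273) = (-228685 + (-339*6 + 3))/(-371149 - 162273) = (-228685 + (-2034 + 3))/(-533422) = (-228685 - 2031)*(-1/533422) = -230716*(-1/533422) = 115358/266711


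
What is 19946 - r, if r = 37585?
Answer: -17639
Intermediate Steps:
19946 - r = 19946 - 1*37585 = 19946 - 37585 = -17639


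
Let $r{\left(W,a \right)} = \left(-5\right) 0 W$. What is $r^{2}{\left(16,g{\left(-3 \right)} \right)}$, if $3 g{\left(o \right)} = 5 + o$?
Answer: $0$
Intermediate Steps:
$g{\left(o \right)} = \frac{5}{3} + \frac{o}{3}$ ($g{\left(o \right)} = \frac{5 + o}{3} = \frac{5}{3} + \frac{o}{3}$)
$r{\left(W,a \right)} = 0$ ($r{\left(W,a \right)} = 0 W = 0$)
$r^{2}{\left(16,g{\left(-3 \right)} \right)} = 0^{2} = 0$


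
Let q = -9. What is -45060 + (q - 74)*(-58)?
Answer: -40246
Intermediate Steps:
-45060 + (q - 74)*(-58) = -45060 + (-9 - 74)*(-58) = -45060 - 83*(-58) = -45060 + 4814 = -40246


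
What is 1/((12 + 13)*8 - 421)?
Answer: -1/221 ≈ -0.0045249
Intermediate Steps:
1/((12 + 13)*8 - 421) = 1/(25*8 - 421) = 1/(200 - 421) = 1/(-221) = -1/221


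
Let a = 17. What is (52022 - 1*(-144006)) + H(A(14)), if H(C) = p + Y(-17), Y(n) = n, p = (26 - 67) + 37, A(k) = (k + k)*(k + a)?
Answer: 196007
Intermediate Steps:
A(k) = 2*k*(17 + k) (A(k) = (k + k)*(k + 17) = (2*k)*(17 + k) = 2*k*(17 + k))
p = -4 (p = -41 + 37 = -4)
H(C) = -21 (H(C) = -4 - 17 = -21)
(52022 - 1*(-144006)) + H(A(14)) = (52022 - 1*(-144006)) - 21 = (52022 + 144006) - 21 = 196028 - 21 = 196007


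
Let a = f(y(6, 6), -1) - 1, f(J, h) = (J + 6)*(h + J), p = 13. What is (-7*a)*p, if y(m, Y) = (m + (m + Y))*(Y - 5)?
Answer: -37037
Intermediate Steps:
y(m, Y) = (-5 + Y)*(Y + 2*m) (y(m, Y) = (m + (Y + m))*(-5 + Y) = (Y + 2*m)*(-5 + Y) = (-5 + Y)*(Y + 2*m))
f(J, h) = (6 + J)*(J + h)
a = 407 (a = ((6**2 - 10*6 - 5*6 + 2*6*6)**2 + 6*(6**2 - 10*6 - 5*6 + 2*6*6) + 6*(-1) + (6**2 - 10*6 - 5*6 + 2*6*6)*(-1)) - 1 = ((36 - 60 - 30 + 72)**2 + 6*(36 - 60 - 30 + 72) - 6 + (36 - 60 - 30 + 72)*(-1)) - 1 = (18**2 + 6*18 - 6 + 18*(-1)) - 1 = (324 + 108 - 6 - 18) - 1 = 408 - 1 = 407)
(-7*a)*p = -7*407*13 = -2849*13 = -37037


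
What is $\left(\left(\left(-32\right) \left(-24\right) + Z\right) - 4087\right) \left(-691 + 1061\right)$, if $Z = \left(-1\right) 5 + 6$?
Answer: $-1227660$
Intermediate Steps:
$Z = 1$ ($Z = -5 + 6 = 1$)
$\left(\left(\left(-32\right) \left(-24\right) + Z\right) - 4087\right) \left(-691 + 1061\right) = \left(\left(\left(-32\right) \left(-24\right) + 1\right) - 4087\right) \left(-691 + 1061\right) = \left(\left(768 + 1\right) - 4087\right) 370 = \left(769 - 4087\right) 370 = \left(-3318\right) 370 = -1227660$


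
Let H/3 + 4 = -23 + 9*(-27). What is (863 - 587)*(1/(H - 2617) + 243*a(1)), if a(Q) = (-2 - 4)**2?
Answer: 359752740/149 ≈ 2.4144e+6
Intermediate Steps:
a(Q) = 36 (a(Q) = (-6)**2 = 36)
H = -810 (H = -12 + 3*(-23 + 9*(-27)) = -12 + 3*(-23 - 243) = -12 + 3*(-266) = -12 - 798 = -810)
(863 - 587)*(1/(H - 2617) + 243*a(1)) = (863 - 587)*(1/(-810 - 2617) + 243*36) = 276*(1/(-3427) + 8748) = 276*(-1/3427 + 8748) = 276*(29979395/3427) = 359752740/149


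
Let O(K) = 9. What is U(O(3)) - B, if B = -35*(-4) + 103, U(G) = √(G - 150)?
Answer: -243 + I*√141 ≈ -243.0 + 11.874*I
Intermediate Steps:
U(G) = √(-150 + G)
B = 243 (B = 140 + 103 = 243)
U(O(3)) - B = √(-150 + 9) - 1*243 = √(-141) - 243 = I*√141 - 243 = -243 + I*√141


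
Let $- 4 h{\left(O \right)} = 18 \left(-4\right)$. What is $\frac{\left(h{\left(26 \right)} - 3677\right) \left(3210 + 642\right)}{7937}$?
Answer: $- \frac{14094468}{7937} \approx -1775.8$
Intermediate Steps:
$h{\left(O \right)} = 18$ ($h{\left(O \right)} = - \frac{18 \left(-4\right)}{4} = \left(- \frac{1}{4}\right) \left(-72\right) = 18$)
$\frac{\left(h{\left(26 \right)} - 3677\right) \left(3210 + 642\right)}{7937} = \frac{\left(18 - 3677\right) \left(3210 + 642\right)}{7937} = \left(-3659\right) 3852 \cdot \frac{1}{7937} = \left(-14094468\right) \frac{1}{7937} = - \frac{14094468}{7937}$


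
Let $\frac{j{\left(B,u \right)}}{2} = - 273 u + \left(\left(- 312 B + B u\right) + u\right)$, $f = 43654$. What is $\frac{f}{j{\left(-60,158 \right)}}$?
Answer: $- \frac{21827}{33736} \approx -0.64699$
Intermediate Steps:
$j{\left(B,u \right)} = - 624 B - 544 u + 2 B u$ ($j{\left(B,u \right)} = 2 \left(- 273 u + \left(\left(- 312 B + B u\right) + u\right)\right) = 2 \left(- 273 u + \left(u - 312 B + B u\right)\right) = 2 \left(- 312 B - 272 u + B u\right) = - 624 B - 544 u + 2 B u$)
$\frac{f}{j{\left(-60,158 \right)}} = \frac{43654}{\left(-624\right) \left(-60\right) - 85952 + 2 \left(-60\right) 158} = \frac{43654}{37440 - 85952 - 18960} = \frac{43654}{-67472} = 43654 \left(- \frac{1}{67472}\right) = - \frac{21827}{33736}$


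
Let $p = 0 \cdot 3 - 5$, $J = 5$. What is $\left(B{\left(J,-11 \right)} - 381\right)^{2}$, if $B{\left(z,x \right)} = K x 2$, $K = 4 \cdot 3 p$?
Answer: $881721$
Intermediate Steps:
$p = -5$ ($p = 0 - 5 = -5$)
$K = -60$ ($K = 4 \cdot 3 \left(-5\right) = 12 \left(-5\right) = -60$)
$B{\left(z,x \right)} = - 120 x$ ($B{\left(z,x \right)} = - 60 x 2 = - 120 x$)
$\left(B{\left(J,-11 \right)} - 381\right)^{2} = \left(\left(-120\right) \left(-11\right) - 381\right)^{2} = \left(1320 - 381\right)^{2} = 939^{2} = 881721$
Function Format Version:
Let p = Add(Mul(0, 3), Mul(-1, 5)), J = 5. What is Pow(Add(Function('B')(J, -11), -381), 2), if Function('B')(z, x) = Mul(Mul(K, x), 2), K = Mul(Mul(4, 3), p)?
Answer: 881721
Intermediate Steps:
p = -5 (p = Add(0, -5) = -5)
K = -60 (K = Mul(Mul(4, 3), -5) = Mul(12, -5) = -60)
Function('B')(z, x) = Mul(-120, x) (Function('B')(z, x) = Mul(Mul(-60, x), 2) = Mul(-120, x))
Pow(Add(Function('B')(J, -11), -381), 2) = Pow(Add(Mul(-120, -11), -381), 2) = Pow(Add(1320, -381), 2) = Pow(939, 2) = 881721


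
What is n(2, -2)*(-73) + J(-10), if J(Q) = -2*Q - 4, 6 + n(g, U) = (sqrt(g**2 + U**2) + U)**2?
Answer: -422 + 584*sqrt(2) ≈ 403.90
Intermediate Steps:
n(g, U) = -6 + (U + sqrt(U**2 + g**2))**2 (n(g, U) = -6 + (sqrt(g**2 + U**2) + U)**2 = -6 + (sqrt(U**2 + g**2) + U)**2 = -6 + (U + sqrt(U**2 + g**2))**2)
J(Q) = -4 - 2*Q
n(2, -2)*(-73) + J(-10) = (-6 + (-2 + sqrt((-2)**2 + 2**2))**2)*(-73) + (-4 - 2*(-10)) = (-6 + (-2 + sqrt(4 + 4))**2)*(-73) + (-4 + 20) = (-6 + (-2 + sqrt(8))**2)*(-73) + 16 = (-6 + (-2 + 2*sqrt(2))**2)*(-73) + 16 = (438 - 73*(-2 + 2*sqrt(2))**2) + 16 = 454 - 73*(-2 + 2*sqrt(2))**2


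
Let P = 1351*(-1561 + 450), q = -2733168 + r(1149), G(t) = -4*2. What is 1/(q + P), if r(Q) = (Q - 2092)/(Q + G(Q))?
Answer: -1141/4831142132 ≈ -2.3618e-7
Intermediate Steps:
G(t) = -8
r(Q) = (-2092 + Q)/(-8 + Q) (r(Q) = (Q - 2092)/(Q - 8) = (-2092 + Q)/(-8 + Q))
q = -3118545631/1141 (q = -2733168 + (-2092 + 1149)/(-8 + 1149) = -2733168 - 943/1141 = -3118545631/1141 ≈ -2.7332e+6)
P = -1500961 (P = 1351*(-1111) = -1500961)
1/(q + P) = 1/(-3118545631/1141 - 1500961) = 1/(-4831142132/1141) = -1141/4831142132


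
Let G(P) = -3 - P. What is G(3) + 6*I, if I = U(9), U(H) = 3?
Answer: 12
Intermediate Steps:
I = 3
G(3) + 6*I = (-3 - 1*3) + 6*3 = (-3 - 3) + 18 = -6 + 18 = 12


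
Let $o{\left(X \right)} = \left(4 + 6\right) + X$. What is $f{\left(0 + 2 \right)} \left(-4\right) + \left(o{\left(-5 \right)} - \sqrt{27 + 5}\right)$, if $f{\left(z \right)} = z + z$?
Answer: $-11 - 4 \sqrt{2} \approx -16.657$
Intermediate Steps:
$o{\left(X \right)} = 10 + X$
$f{\left(z \right)} = 2 z$
$f{\left(0 + 2 \right)} \left(-4\right) + \left(o{\left(-5 \right)} - \sqrt{27 + 5}\right) = 2 \left(0 + 2\right) \left(-4\right) + \left(\left(10 - 5\right) - \sqrt{27 + 5}\right) = 2 \cdot 2 \left(-4\right) + \left(5 - \sqrt{32}\right) = 4 \left(-4\right) + \left(5 - 4 \sqrt{2}\right) = -16 + \left(5 - 4 \sqrt{2}\right) = -11 - 4 \sqrt{2}$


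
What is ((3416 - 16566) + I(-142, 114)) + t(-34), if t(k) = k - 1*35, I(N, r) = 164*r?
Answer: 5477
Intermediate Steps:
t(k) = -35 + k (t(k) = k - 35 = -35 + k)
((3416 - 16566) + I(-142, 114)) + t(-34) = ((3416 - 16566) + 164*114) + (-35 - 34) = (-13150 + 18696) - 69 = 5546 - 69 = 5477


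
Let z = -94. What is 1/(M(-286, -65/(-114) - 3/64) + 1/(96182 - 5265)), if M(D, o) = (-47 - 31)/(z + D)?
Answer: 17274230/3545953 ≈ 4.8715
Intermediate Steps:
M(D, o) = -78/(-94 + D) (M(D, o) = (-47 - 31)/(-94 + D) = -78/(-94 + D))
1/(M(-286, -65/(-114) - 3/64) + 1/(96182 - 5265)) = 1/(-78/(-94 - 286) + 1/(96182 - 5265)) = 1/(-78/(-380) + 1/90917) = 1/(-78*(-1/380) + 1/90917) = 1/(39/190 + 1/90917) = 1/(3545953/17274230) = 17274230/3545953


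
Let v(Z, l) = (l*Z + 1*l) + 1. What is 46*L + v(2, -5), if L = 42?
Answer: 1918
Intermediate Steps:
v(Z, l) = 1 + l + Z*l (v(Z, l) = (Z*l + l) + 1 = (l + Z*l) + 1 = 1 + l + Z*l)
46*L + v(2, -5) = 46*42 + (1 - 5 + 2*(-5)) = 1932 + (1 - 5 - 10) = 1932 - 14 = 1918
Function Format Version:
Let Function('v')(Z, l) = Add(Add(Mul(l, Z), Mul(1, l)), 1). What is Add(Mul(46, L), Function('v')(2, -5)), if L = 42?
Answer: 1918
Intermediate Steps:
Function('v')(Z, l) = Add(1, l, Mul(Z, l)) (Function('v')(Z, l) = Add(Add(Mul(Z, l), l), 1) = Add(Add(l, Mul(Z, l)), 1) = Add(1, l, Mul(Z, l)))
Add(Mul(46, L), Function('v')(2, -5)) = Add(Mul(46, 42), Add(1, -5, Mul(2, -5))) = Add(1932, Add(1, -5, -10)) = Add(1932, -14) = 1918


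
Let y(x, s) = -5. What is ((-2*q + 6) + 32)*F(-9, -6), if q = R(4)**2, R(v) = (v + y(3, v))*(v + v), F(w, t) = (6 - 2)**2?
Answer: -1440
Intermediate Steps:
F(w, t) = 16 (F(w, t) = 4**2 = 16)
R(v) = 2*v*(-5 + v) (R(v) = (v - 5)*(v + v) = (-5 + v)*(2*v) = 2*v*(-5 + v))
q = 64 (q = (2*4*(-5 + 4))**2 = (2*4*(-1))**2 = (-8)**2 = 64)
((-2*q + 6) + 32)*F(-9, -6) = ((-2*64 + 6) + 32)*16 = ((-128 + 6) + 32)*16 = (-122 + 32)*16 = -90*16 = -1440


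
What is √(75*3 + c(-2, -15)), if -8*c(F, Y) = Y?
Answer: 11*√30/4 ≈ 15.062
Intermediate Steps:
c(F, Y) = -Y/8
√(75*3 + c(-2, -15)) = √(75*3 - ⅛*(-15)) = √(225 + 15/8) = √(1815/8) = 11*√30/4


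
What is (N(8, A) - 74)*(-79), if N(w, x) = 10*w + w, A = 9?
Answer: -1106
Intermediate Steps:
N(w, x) = 11*w
(N(8, A) - 74)*(-79) = (11*8 - 74)*(-79) = (88 - 74)*(-79) = 14*(-79) = -1106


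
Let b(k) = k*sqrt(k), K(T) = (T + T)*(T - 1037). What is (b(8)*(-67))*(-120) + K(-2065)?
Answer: 12811260 + 128640*sqrt(2) ≈ 1.2993e+7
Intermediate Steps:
K(T) = 2*T*(-1037 + T) (K(T) = (2*T)*(-1037 + T) = 2*T*(-1037 + T))
b(k) = k**(3/2)
(b(8)*(-67))*(-120) + K(-2065) = (8**(3/2)*(-67))*(-120) + 2*(-2065)*(-1037 - 2065) = ((16*sqrt(2))*(-67))*(-120) + 2*(-2065)*(-3102) = -1072*sqrt(2)*(-120) + 12811260 = 128640*sqrt(2) + 12811260 = 12811260 + 128640*sqrt(2)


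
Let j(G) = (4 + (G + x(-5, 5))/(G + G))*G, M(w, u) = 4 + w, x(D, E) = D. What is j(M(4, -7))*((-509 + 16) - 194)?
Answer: -46029/2 ≈ -23015.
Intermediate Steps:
j(G) = G*(4 + (-5 + G)/(2*G)) (j(G) = (4 + (G - 5)/(G + G))*G = (4 + (-5 + G)/((2*G)))*G = (4 + (-5 + G)*(1/(2*G)))*G = (4 + (-5 + G)/(2*G))*G = G*(4 + (-5 + G)/(2*G)))
j(M(4, -7))*((-509 + 16) - 194) = (-5/2 + 9*(4 + 4)/2)*((-509 + 16) - 194) = (-5/2 + (9/2)*8)*(-493 - 194) = (-5/2 + 36)*(-687) = (67/2)*(-687) = -46029/2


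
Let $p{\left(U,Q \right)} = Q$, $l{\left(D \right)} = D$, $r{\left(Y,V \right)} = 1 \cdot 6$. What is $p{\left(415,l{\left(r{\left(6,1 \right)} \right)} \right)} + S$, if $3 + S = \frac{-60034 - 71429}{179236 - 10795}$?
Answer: $\frac{124620}{56147} \approx 2.2195$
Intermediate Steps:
$r{\left(Y,V \right)} = 6$
$S = - \frac{212262}{56147}$ ($S = -3 + \frac{-60034 - 71429}{179236 - 10795} = -3 - \frac{131463}{168441} = -3 - \frac{43821}{56147} = - \frac{212262}{56147} \approx -3.7805$)
$p{\left(415,l{\left(r{\left(6,1 \right)} \right)} \right)} + S = 6 - \frac{212262}{56147} = \frac{124620}{56147}$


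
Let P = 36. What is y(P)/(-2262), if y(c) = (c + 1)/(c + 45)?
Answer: -37/183222 ≈ -0.00020194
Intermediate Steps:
y(c) = (1 + c)/(45 + c)
y(P)/(-2262) = ((1 + 36)/(45 + 36))/(-2262) = (37/81)*(-1/2262) = -37/183222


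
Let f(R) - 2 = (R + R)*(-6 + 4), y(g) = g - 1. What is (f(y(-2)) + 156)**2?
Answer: 28900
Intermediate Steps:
y(g) = -1 + g
f(R) = 2 - 4*R (f(R) = 2 + (R + R)*(-6 + 4) = 2 + (2*R)*(-2) = 2 - 4*R)
(f(y(-2)) + 156)**2 = ((2 - 4*(-1 - 2)) + 156)**2 = ((2 - 4*(-3)) + 156)**2 = ((2 + 12) + 156)**2 = (14 + 156)**2 = 170**2 = 28900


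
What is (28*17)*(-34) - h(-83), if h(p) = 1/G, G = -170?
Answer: -2751279/170 ≈ -16184.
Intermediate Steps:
h(p) = -1/170 (h(p) = 1/(-170) = -1/170)
(28*17)*(-34) - h(-83) = (28*17)*(-34) - 1*(-1/170) = 476*(-34) + 1/170 = -16184 + 1/170 = -2751279/170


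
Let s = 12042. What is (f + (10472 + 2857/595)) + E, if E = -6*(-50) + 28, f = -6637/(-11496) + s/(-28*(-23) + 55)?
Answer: 17248506998951/1593747960 ≈ 10823.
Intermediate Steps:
f = 47691365/2678568 (f = -6637/(-11496) + 12042/(-28*(-23) + 55) = -6637*(-1/11496) + 12042/(644 + 55) = 6637/11496 + 12042/699 = 6637/11496 + 12042*(1/699) = 6637/11496 + 4014/233 = 47691365/2678568 ≈ 17.805)
E = 328 (E = 300 + 28 = 328)
(f + (10472 + 2857/595)) + E = (47691365/2678568 + (10472 + 2857/595)) + 328 = (47691365/2678568 + 6233697/595) + 328 = 16725757668071/1593747960 + 328 = 17248506998951/1593747960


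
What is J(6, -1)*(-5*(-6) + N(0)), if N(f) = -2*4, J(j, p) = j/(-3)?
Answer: -44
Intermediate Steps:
J(j, p) = -j/3 (J(j, p) = j*(-⅓) = -j/3)
N(f) = -8
J(6, -1)*(-5*(-6) + N(0)) = (-⅓*6)*(-5*(-6) - 8) = -2*(30 - 8) = -2*22 = -44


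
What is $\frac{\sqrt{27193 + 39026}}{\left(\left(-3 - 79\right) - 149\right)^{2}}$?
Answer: $\frac{\sqrt{66219}}{53361} \approx 0.0048224$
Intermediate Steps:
$\frac{\sqrt{27193 + 39026}}{\left(\left(-3 - 79\right) - 149\right)^{2}} = \frac{\sqrt{66219}}{\left(-82 - 149\right)^{2}} = \frac{\sqrt{66219}}{\left(-231\right)^{2}} = \frac{\sqrt{66219}}{53361}$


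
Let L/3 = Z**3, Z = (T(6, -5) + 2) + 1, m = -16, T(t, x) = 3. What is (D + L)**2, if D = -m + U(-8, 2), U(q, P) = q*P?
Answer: 419904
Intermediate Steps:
U(q, P) = P*q
Z = 6 (Z = (3 + 2) + 1 = 5 + 1 = 6)
L = 648 (L = 3*6**3 = 3*216 = 648)
D = 0 (D = -1*(-16) + 2*(-8) = 16 - 16 = 0)
(D + L)**2 = (0 + 648)**2 = 648**2 = 419904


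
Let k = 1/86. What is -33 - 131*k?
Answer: -2969/86 ≈ -34.523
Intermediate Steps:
k = 1/86 ≈ 0.011628
-33 - 131*k = -33 - 131*1/86 = -33 - 131/86 = -2969/86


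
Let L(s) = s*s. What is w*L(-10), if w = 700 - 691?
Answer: 900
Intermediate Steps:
L(s) = s**2
w = 9
w*L(-10) = 9*(-10)**2 = 9*100 = 900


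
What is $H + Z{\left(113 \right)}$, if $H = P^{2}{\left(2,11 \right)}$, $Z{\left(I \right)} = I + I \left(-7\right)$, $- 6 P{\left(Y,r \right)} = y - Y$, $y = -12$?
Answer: $- \frac{6053}{9} \approx -672.56$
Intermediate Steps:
$P{\left(Y,r \right)} = 2 + \frac{Y}{6}$ ($P{\left(Y,r \right)} = - \frac{-12 - Y}{6} = 2 + \frac{Y}{6}$)
$Z{\left(I \right)} = - 6 I$ ($Z{\left(I \right)} = I - 7 I = - 6 I$)
$H = \frac{49}{9}$ ($H = \left(2 + \frac{1}{6} \cdot 2\right)^{2} = \left(2 + \frac{1}{3}\right)^{2} = \left(\frac{7}{3}\right)^{2} = \frac{49}{9} \approx 5.4444$)
$H + Z{\left(113 \right)} = \frac{49}{9} - 678 = - \frac{6053}{9}$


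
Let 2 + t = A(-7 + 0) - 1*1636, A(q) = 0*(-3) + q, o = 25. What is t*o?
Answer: -41125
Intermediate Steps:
A(q) = q (A(q) = 0 + q = q)
t = -1645 (t = -2 + ((-7 + 0) - 1*1636) = -2 + (-7 - 1636) = -2 - 1643 = -1645)
t*o = -1645*25 = -41125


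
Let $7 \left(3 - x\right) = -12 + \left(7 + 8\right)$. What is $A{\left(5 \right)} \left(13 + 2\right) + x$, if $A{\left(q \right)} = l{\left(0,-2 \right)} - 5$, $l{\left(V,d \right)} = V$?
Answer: $- \frac{507}{7} \approx -72.429$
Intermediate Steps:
$A{\left(q \right)} = -5$ ($A{\left(q \right)} = 0 - 5 = -5$)
$x = \frac{18}{7}$ ($x = 3 - \frac{-12 + \left(7 + 8\right)}{7} = 3 - \frac{-12 + 15}{7} = 3 - \frac{3}{7} = \frac{18}{7} \approx 2.5714$)
$A{\left(5 \right)} \left(13 + 2\right) + x = - 5 \left(13 + 2\right) + \frac{18}{7} = \left(-5\right) 15 + \frac{18}{7} = -75 + \frac{18}{7} = - \frac{507}{7}$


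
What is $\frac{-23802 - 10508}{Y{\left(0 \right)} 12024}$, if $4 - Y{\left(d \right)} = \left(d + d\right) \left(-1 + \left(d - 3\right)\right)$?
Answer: $- \frac{17155}{24048} \approx -0.71336$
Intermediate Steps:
$Y{\left(d \right)} = 4 - 2 d \left(-4 + d\right)$ ($Y{\left(d \right)} = 4 - \left(d + d\right) \left(-1 + \left(d - 3\right)\right) = 4 - 2 d \left(-1 + \left(-3 + d\right)\right) = 4 - 2 d \left(-4 + d\right)$)
$\frac{-23802 - 10508}{Y{\left(0 \right)} 12024} = \frac{-23802 - 10508}{\left(4 - 2 \cdot 0^{2} + 8 \cdot 0\right) 12024} = - \frac{34310}{\left(4 - 0 + 0\right) 12024} = - \frac{34310}{\left(4 + 0 + 0\right) 12024} = - \frac{34310}{4 \cdot 12024} = - \frac{34310}{48096} = \left(-34310\right) \frac{1}{48096} = - \frac{17155}{24048}$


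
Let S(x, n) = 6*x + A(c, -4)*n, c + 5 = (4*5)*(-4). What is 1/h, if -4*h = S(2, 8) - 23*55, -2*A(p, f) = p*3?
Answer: 4/233 ≈ 0.017167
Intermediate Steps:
c = -85 (c = -5 + (4*5)*(-4) = -5 + 20*(-4) = -5 - 80 = -85)
A(p, f) = -3*p/2 (A(p, f) = -p*3/2 = -3*p/2)
S(x, n) = 6*x + 255*n/2 (S(x, n) = 6*x + (-3/2*(-85))*n = 6*x + 255*n/2)
h = 233/4 (h = -((6*2 + (255/2)*8) - 23*55)/4 = -((12 + 1020) - 1265)/4 = -(1032 - 1265)/4 = -¼*(-233) = 233/4 ≈ 58.250)
1/h = 1/(233/4) = 4/233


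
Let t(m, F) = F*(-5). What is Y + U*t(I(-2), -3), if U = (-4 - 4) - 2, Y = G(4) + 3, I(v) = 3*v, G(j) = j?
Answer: -143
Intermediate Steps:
t(m, F) = -5*F
Y = 7 (Y = 4 + 3 = 7)
U = -10 (U = -8 - 2 = -10)
Y + U*t(I(-2), -3) = 7 - (-50)*(-3) = 7 - 10*15 = 7 - 150 = -143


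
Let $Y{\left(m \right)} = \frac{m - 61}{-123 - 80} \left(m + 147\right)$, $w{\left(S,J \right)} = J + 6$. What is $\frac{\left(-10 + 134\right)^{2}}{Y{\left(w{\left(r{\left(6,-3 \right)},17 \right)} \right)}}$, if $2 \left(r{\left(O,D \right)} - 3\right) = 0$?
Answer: $\frac{780332}{1615} \approx 483.18$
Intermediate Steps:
$r{\left(O,D \right)} = 3$ ($r{\left(O,D \right)} = 3 + \frac{1}{2} \cdot 0 = 3 + 0 = 3$)
$w{\left(S,J \right)} = 6 + J$
$Y{\left(m \right)} = \left(147 + m\right) \left(\frac{61}{203} - \frac{m}{203}\right)$ ($Y{\left(m \right)} = \frac{-61 + m}{-203} \left(147 + m\right) = \left(-61 + m\right) \left(- \frac{1}{203}\right) \left(147 + m\right) = \left(\frac{61}{203} - \frac{m}{203}\right) \left(147 + m\right) = \left(147 + m\right) \left(\frac{61}{203} - \frac{m}{203}\right)$)
$\frac{\left(-10 + 134\right)^{2}}{Y{\left(w{\left(r{\left(6,-3 \right)},17 \right)} \right)}} = \frac{\left(-10 + 134\right)^{2}}{\frac{1281}{29} - \frac{86 \left(6 + 17\right)}{203} - \frac{\left(6 + 17\right)^{2}}{203}} = \frac{124^{2}}{\frac{1281}{29} - \frac{1978}{203} - \frac{23^{2}}{203}} = \frac{15376}{\frac{1281}{29} - \frac{1978}{203} - \frac{529}{203}} = \frac{15376}{\frac{6460}{203}} = 15376 \cdot \frac{203}{6460} = \frac{780332}{1615}$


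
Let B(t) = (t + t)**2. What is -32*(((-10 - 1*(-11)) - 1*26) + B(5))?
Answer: -2400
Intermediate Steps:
B(t) = 4*t**2 (B(t) = (2*t)**2 = 4*t**2)
-32*(((-10 - 1*(-11)) - 1*26) + B(5)) = -32*(((-10 - 1*(-11)) - 1*26) + 4*5**2) = -32*(((-10 + 11) - 26) + 4*25) = -32*((1 - 26) + 100) = -32*(-25 + 100) = -32*75 = -2400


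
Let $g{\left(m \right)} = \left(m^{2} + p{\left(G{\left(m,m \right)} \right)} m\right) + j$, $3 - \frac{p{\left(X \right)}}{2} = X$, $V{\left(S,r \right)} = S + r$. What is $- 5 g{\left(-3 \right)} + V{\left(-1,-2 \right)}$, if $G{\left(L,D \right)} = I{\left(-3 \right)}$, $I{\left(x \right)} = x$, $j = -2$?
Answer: $142$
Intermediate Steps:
$G{\left(L,D \right)} = -3$
$p{\left(X \right)} = 6 - 2 X$
$g{\left(m \right)} = -2 + m^{2} + 12 m$ ($g{\left(m \right)} = \left(m^{2} + \left(6 - -6\right) m\right) - 2 = \left(m^{2} + \left(6 + 6\right) m\right) - 2 = \left(m^{2} + 12 m\right) - 2 = -2 + m^{2} + 12 m$)
$- 5 g{\left(-3 \right)} + V{\left(-1,-2 \right)} = - 5 \left(-2 + \left(-3\right)^{2} + 12 \left(-3\right)\right) - 3 = - 5 \left(-2 + 9 - 36\right) - 3 = \left(-5\right) \left(-29\right) - 3 = 145 - 3 = 142$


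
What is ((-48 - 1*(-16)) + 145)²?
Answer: 12769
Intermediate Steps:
((-48 - 1*(-16)) + 145)² = ((-48 + 16) + 145)² = (-32 + 145)² = 113² = 12769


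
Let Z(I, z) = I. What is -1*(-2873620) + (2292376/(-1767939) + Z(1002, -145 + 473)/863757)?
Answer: 487579557240440834/169674409647 ≈ 2.8736e+6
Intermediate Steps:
-1*(-2873620) + (2292376/(-1767939) + Z(1002, -145 + 473)/863757) = -1*(-2873620) + (2292376/(-1767939) + 1002/863757) = 2873620 + (2292376*(-1/1767939) + 1002*(1/863757)) = 2873620 + (-2292376/1767939 + 334/287919) = 2873620 - 219809371306/169674409647 = 487579557240440834/169674409647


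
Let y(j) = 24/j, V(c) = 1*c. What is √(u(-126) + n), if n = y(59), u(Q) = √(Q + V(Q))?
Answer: √(1416 + 20886*I*√7)/59 ≈ 2.8536 + 2.7815*I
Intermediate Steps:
V(c) = c
u(Q) = √2*√Q (u(Q) = √(Q + Q) = √(2*Q) = √2*√Q)
n = 24/59 ≈ 0.40678
√(u(-126) + n) = √(√2*√(-126) + 24/59) = √(√2*(3*I*√14) + 24/59) = √(6*I*√7 + 24/59) = √(24/59 + 6*I*√7)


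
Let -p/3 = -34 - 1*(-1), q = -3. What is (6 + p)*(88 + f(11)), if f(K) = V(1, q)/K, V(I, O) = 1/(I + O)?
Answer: 203175/22 ≈ 9235.2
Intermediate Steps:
p = 99 (p = -3*(-34 - 1*(-1)) = -3*(-34 + 1) = -3*(-33) = 99)
f(K) = -1/(2*K) (f(K) = 1/((1 - 3)*K) = 1/((-2)*K) = -1/(2*K))
(6 + p)*(88 + f(11)) = (6 + 99)*(88 - 1/2/11) = 105*(88 - 1/2*1/11) = 105*(88 - 1/22) = 105*(1935/22) = 203175/22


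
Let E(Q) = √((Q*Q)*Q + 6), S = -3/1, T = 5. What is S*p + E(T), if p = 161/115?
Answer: -21/5 + √131 ≈ 7.2455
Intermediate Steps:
S = -3 (S = -3*1 = -3)
E(Q) = √(6 + Q³) (E(Q) = √(Q²*Q + 6) = √(Q³ + 6) = √(6 + Q³))
p = 7/5 (p = 161*(1/115) = 7/5 ≈ 1.4000)
S*p + E(T) = -3*7/5 + √(6 + 5³) = -21/5 + √(6 + 125) = -21/5 + √131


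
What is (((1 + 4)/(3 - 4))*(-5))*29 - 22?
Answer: 703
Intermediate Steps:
(((1 + 4)/(3 - 4))*(-5))*29 - 22 = ((5/(-1))*(-5))*29 - 22 = ((5*(-1))*(-5))*29 - 22 = -5*(-5)*29 - 22 = 25*29 - 22 = 725 - 22 = 703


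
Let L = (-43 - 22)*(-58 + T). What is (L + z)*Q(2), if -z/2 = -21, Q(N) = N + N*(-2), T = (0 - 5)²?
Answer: -4374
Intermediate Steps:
T = 25 (T = (-5)² = 25)
Q(N) = -N (Q(N) = N - 2*N = -N)
z = 42 (z = -2*(-21) = 42)
L = 2145 (L = (-43 - 22)*(-58 + 25) = -65*(-33) = 2145)
(L + z)*Q(2) = (2145 + 42)*(-1*2) = 2187*(-2) = -4374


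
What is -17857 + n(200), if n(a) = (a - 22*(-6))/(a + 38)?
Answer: -2124817/119 ≈ -17856.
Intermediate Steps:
n(a) = (132 + a)/(38 + a) (n(a) = (a + 132)/(38 + a) = (132 + a)/(38 + a))
-17857 + n(200) = -17857 + (132 + 200)/(38 + 200) = -17857 + 332/238 = -17857 + (1/238)*332 = -17857 + 166/119 = -2124817/119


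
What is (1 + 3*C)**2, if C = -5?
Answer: 196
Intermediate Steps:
(1 + 3*C)**2 = (1 + 3*(-5))**2 = (1 - 15)**2 = (-14)**2 = 196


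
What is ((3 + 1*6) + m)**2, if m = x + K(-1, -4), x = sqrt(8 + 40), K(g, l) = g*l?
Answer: 217 + 104*sqrt(3) ≈ 397.13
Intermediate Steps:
x = 4*sqrt(3) (x = sqrt(48) = 4*sqrt(3) ≈ 6.9282)
m = 4 + 4*sqrt(3) (m = 4*sqrt(3) - 1*(-4) = 4*sqrt(3) + 4 = 4 + 4*sqrt(3) ≈ 10.928)
((3 + 1*6) + m)**2 = ((3 + 1*6) + (4 + 4*sqrt(3)))**2 = ((3 + 6) + (4 + 4*sqrt(3)))**2 = (9 + (4 + 4*sqrt(3)))**2 = (13 + 4*sqrt(3))**2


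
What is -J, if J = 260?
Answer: -260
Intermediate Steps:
-J = -1*260 = -260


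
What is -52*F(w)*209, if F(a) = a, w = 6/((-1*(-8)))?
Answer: -8151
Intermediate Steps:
w = 3/4 (w = 6/8 = 6*(1/8) = 3/4 ≈ 0.75000)
-52*F(w)*209 = -52*3/4*209 = -39*209 = -8151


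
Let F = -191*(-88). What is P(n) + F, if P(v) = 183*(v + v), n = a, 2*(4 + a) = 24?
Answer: 19736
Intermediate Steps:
F = 16808
a = 8 (a = -4 + (½)*24 = -4 + 12 = 8)
n = 8
P(v) = 366*v (P(v) = 183*(2*v) = 366*v)
P(n) + F = 366*8 + 16808 = 2928 + 16808 = 19736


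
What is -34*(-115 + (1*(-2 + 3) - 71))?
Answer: 6290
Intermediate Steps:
-34*(-115 + (1*(-2 + 3) - 71)) = -34*(-115 + (1*1 - 71)) = -34*(-115 + (1 - 71)) = -34*(-115 - 70) = -34*(-185) = 6290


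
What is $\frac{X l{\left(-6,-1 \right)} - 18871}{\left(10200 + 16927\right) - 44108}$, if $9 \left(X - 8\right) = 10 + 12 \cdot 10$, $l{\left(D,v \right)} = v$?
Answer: $\frac{170041}{152829} \approx 1.1126$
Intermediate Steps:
$X = \frac{202}{9}$ ($X = 8 + \frac{10 + 12 \cdot 10}{9} = 8 + \frac{10 + 120}{9} = 8 + \frac{1}{9} \cdot 130 = 8 + \frac{130}{9} = \frac{202}{9} \approx 22.444$)
$\frac{X l{\left(-6,-1 \right)} - 18871}{\left(10200 + 16927\right) - 44108} = \frac{\frac{202}{9} \left(-1\right) - 18871}{\left(10200 + 16927\right) - 44108} = \frac{- \frac{202}{9} - 18871}{27127 - 44108} = - \frac{170041}{9 \left(-16981\right)} = \left(- \frac{170041}{9}\right) \left(- \frac{1}{16981}\right) = \frac{170041}{152829}$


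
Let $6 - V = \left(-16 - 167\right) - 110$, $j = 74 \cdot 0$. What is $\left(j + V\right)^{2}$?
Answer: $89401$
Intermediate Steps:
$j = 0$
$V = 299$ ($V = 6 - \left(\left(-16 - 167\right) - 110\right) = 6 - \left(-183 - 110\right) = 6 - -293 = 6 + 293 = 299$)
$\left(j + V\right)^{2} = \left(0 + 299\right)^{2} = 299^{2} = 89401$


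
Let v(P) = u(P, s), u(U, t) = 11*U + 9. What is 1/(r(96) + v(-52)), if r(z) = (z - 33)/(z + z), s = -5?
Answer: -64/36011 ≈ -0.0017772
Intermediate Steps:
u(U, t) = 9 + 11*U
v(P) = 9 + 11*P
r(z) = (-33 + z)/(2*z) (r(z) = (-33 + z)/((2*z)) = (-33 + z)*(1/(2*z)) = (-33 + z)/(2*z))
1/(r(96) + v(-52)) = 1/((½)*(-33 + 96)/96 + (9 + 11*(-52))) = 1/((½)*(1/96)*63 + (9 - 572)) = 1/(21/64 - 563) = 1/(-36011/64) = -64/36011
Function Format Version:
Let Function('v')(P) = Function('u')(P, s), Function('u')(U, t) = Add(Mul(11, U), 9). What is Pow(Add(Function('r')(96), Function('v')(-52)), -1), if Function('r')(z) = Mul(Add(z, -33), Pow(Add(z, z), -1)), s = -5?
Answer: Rational(-64, 36011) ≈ -0.0017772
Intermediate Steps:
Function('u')(U, t) = Add(9, Mul(11, U))
Function('v')(P) = Add(9, Mul(11, P))
Function('r')(z) = Mul(Rational(1, 2), Pow(z, -1), Add(-33, z)) (Function('r')(z) = Mul(Add(-33, z), Pow(Mul(2, z), -1)) = Mul(Add(-33, z), Mul(Rational(1, 2), Pow(z, -1))) = Mul(Rational(1, 2), Pow(z, -1), Add(-33, z)))
Pow(Add(Function('r')(96), Function('v')(-52)), -1) = Pow(Add(Mul(Rational(1, 2), Pow(96, -1), Add(-33, 96)), Add(9, Mul(11, -52))), -1) = Pow(Add(Mul(Rational(1, 2), Rational(1, 96), 63), Add(9, -572)), -1) = Pow(Add(Rational(21, 64), -563), -1) = Pow(Rational(-36011, 64), -1) = Rational(-64, 36011)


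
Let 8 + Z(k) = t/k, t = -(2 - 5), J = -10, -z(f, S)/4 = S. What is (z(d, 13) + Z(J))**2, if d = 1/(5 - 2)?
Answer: 363609/100 ≈ 3636.1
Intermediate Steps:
d = 1/3 ≈ 0.33333
z(f, S) = -4*S
t = 3 (t = -1*(-3) = 3)
Z(k) = -8 + 3/k
(z(d, 13) + Z(J))**2 = (-4*13 + (-8 + 3/(-10)))**2 = (-52 + (-8 + 3*(-1/10)))**2 = (-52 + (-8 - 3/10))**2 = (-52 - 83/10)**2 = (-603/10)**2 = 363609/100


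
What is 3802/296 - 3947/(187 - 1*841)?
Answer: 913705/48396 ≈ 18.880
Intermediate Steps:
3802/296 - 3947/(187 - 1*841) = 3802*(1/296) - 3947/(187 - 841) = 1901/148 - 3947/(-654) = 1901/148 - 3947*(-1/654) = 1901/148 + 3947/654 = 913705/48396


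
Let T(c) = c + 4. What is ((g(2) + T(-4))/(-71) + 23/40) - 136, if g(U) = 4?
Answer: -384767/2840 ≈ -135.48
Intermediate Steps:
T(c) = 4 + c
((g(2) + T(-4))/(-71) + 23/40) - 136 = ((4 + (4 - 4))/(-71) + 23/40) - 136 = ((4 + 0)*(-1/71) + 23*(1/40)) - 136 = (4*(-1/71) + 23/40) - 136 = (-4/71 + 23/40) - 136 = 1473/2840 - 136 = -384767/2840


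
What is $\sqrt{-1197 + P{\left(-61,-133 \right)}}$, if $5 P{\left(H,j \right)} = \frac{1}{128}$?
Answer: $\frac{i \sqrt{7660790}}{80} \approx 34.598 i$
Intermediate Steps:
$P{\left(H,j \right)} = \frac{1}{640}$ ($P{\left(H,j \right)} = \frac{1}{5 \cdot 128} = \frac{1}{5} \cdot \frac{1}{128} = \frac{1}{640}$)
$\sqrt{-1197 + P{\left(-61,-133 \right)}} = \sqrt{-1197 + \frac{1}{640}} = \sqrt{- \frac{766079}{640}} = \frac{i \sqrt{7660790}}{80}$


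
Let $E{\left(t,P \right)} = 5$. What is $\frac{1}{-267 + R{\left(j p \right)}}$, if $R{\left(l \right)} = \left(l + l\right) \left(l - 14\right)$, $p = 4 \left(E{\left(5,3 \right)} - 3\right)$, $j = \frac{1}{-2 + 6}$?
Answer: $- \frac{1}{315} \approx -0.0031746$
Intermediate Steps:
$j = \frac{1}{4} \approx 0.25$
$p = 8$ ($p = 4 \left(5 - 3\right) = 4 \cdot 2 = 8$)
$R{\left(l \right)} = 2 l \left(-14 + l\right)$
$\frac{1}{-267 + R{\left(j p \right)}} = \frac{1}{-267 + 2 \cdot \frac{1}{4} \cdot 8 \left(-14 + \frac{1}{4} \cdot 8\right)} = \frac{1}{-267 + 2 \cdot 2 \left(-14 + 2\right)} = \frac{1}{-267 + 2 \cdot 2 \left(-12\right)} = \frac{1}{-267 - 48} = \frac{1}{-315} = - \frac{1}{315}$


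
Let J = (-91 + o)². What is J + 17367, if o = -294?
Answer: 165592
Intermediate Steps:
J = 148225 (J = (-91 - 294)² = (-385)² = 148225)
J + 17367 = 148225 + 17367 = 165592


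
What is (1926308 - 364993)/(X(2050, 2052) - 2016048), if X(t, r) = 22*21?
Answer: -1561315/2015586 ≈ -0.77462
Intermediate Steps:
X(t, r) = 462
(1926308 - 364993)/(X(2050, 2052) - 2016048) = (1926308 - 364993)/(462 - 2016048) = 1561315/(-2015586) = 1561315*(-1/2015586) = -1561315/2015586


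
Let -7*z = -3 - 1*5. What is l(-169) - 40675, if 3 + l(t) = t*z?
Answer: -286098/7 ≈ -40871.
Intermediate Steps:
z = 8/7 (z = -(-3 - 1*5)/7 = -(-3 - 5)/7 = -⅐*(-8) = 8/7 ≈ 1.1429)
l(t) = -3 + 8*t/7 (l(t) = -3 + t*(8/7) = -3 + 8*t/7)
l(-169) - 40675 = (-3 + (8/7)*(-169)) - 40675 = (-3 - 1352/7) - 40675 = -1373/7 - 40675 = -286098/7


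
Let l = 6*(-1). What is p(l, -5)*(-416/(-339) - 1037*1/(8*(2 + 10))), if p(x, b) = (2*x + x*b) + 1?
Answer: -657837/3616 ≈ -181.92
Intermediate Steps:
l = -6
p(x, b) = 1 + 2*x + b*x (p(x, b) = (2*x + b*x) + 1 = 1 + 2*x + b*x)
p(l, -5)*(-416/(-339) - 1037*1/(8*(2 + 10))) = (1 + 2*(-6) - 5*(-6))*(-416/(-339) - 1037*1/(8*(2 + 10))) = (1 - 12 + 30)*(-416*(-1/339) - 1037/(8*12)) = 19*(416/339 - 1037/96) = 19*(-34623/3616) = -657837/3616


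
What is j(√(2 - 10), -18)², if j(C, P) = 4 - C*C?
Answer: 144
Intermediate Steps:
j(C, P) = 4 - C²
j(√(2 - 10), -18)² = (4 - (√(2 - 10))²)² = (4 - (√(-8))²)² = (4 - (2*I*√2)²)² = (4 - 1*(-8))² = (4 + 8)² = 12² = 144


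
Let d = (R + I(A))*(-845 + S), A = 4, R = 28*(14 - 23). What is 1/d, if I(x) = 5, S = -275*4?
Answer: 1/480415 ≈ 2.0815e-6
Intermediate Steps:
S = -1100
R = -252 (R = 28*(-9) = -252)
d = 480415 (d = (-252 + 5)*(-845 - 1100) = -247*(-1945) = 480415)
1/d = 1/480415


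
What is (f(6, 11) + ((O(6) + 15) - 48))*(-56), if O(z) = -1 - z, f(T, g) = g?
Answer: 1624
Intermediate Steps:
(f(6, 11) + ((O(6) + 15) - 48))*(-56) = (11 + (((-1 - 1*6) + 15) - 48))*(-56) = (11 + (((-1 - 6) + 15) - 48))*(-56) = (11 + ((-7 + 15) - 48))*(-56) = (11 + (8 - 48))*(-56) = (11 - 40)*(-56) = -29*(-56) = 1624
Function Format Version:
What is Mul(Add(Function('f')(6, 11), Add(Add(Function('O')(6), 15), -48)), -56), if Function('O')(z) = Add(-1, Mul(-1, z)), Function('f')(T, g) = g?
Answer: 1624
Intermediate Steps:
Mul(Add(Function('f')(6, 11), Add(Add(Function('O')(6), 15), -48)), -56) = Mul(Add(11, Add(Add(Add(-1, Mul(-1, 6)), 15), -48)), -56) = Mul(Add(11, Add(Add(Add(-1, -6), 15), -48)), -56) = Mul(Add(11, Add(Add(-7, 15), -48)), -56) = Mul(Add(11, Add(8, -48)), -56) = Mul(Add(11, -40), -56) = Mul(-29, -56) = 1624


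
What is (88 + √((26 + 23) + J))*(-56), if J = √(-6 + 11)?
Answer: -4928 - 56*√(49 + √5) ≈ -5328.8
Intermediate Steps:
J = √5 ≈ 2.2361
(88 + √((26 + 23) + J))*(-56) = (88 + √((26 + 23) + √5))*(-56) = (88 + √(49 + √5))*(-56) = -4928 - 56*√(49 + √5)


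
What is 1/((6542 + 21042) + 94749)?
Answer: 1/122333 ≈ 8.1744e-6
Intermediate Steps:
1/((6542 + 21042) + 94749) = 1/(27584 + 94749) = 1/122333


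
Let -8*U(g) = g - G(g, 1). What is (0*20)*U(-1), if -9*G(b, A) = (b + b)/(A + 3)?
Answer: 0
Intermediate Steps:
G(b, A) = -2*b/(9*(3 + A)) (G(b, A) = -(b + b)/(9*(A + 3)) = -2*b/(9*(3 + A)))
U(g) = -19*g/144 (U(g) = -(g - (-2)*g/(27 + 9*1))/8 = -(g - (-2)*g/(27 + 9))/8 = -(g - (-2)*g/36)/8 = -(g - (-1)*g/18)/8 = -(g + g/18)/8 = -19*g/144)
(0*20)*U(-1) = (0*20)*(-19/144*(-1)) = 0*(19/144) = 0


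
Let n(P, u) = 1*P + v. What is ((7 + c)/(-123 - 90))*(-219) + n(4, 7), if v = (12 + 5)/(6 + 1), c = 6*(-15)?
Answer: -39218/497 ≈ -78.909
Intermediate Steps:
c = -90
v = 17/7 ≈ 2.4286
n(P, u) = 17/7 + P (n(P, u) = 1*P + 17/7 = P + 17/7 = 17/7 + P)
((7 + c)/(-123 - 90))*(-219) + n(4, 7) = ((7 - 90)/(-123 - 90))*(-219) + (17/7 + 4) = -83/(-213)*(-219) + 45/7 = -83*(-1/213)*(-219) + 45/7 = (83/213)*(-219) + 45/7 = -6059/71 + 45/7 = -39218/497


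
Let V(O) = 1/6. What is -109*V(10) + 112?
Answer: 563/6 ≈ 93.833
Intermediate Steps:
V(O) = ⅙ (V(O) = 1*(⅙) = ⅙)
-109*V(10) + 112 = -109*⅙ + 112 = -109/6 + 112 = 563/6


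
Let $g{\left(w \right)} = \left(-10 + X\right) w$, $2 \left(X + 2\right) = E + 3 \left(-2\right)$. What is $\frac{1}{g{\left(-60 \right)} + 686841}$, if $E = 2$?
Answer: $\frac{1}{687681} \approx 1.4542 \cdot 10^{-6}$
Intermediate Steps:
$X = -4$ ($X = -2 + \frac{2 + 3 \left(-2\right)}{2} = -2 + \frac{2 - 6}{2} = -2 + \frac{1}{2} \left(-4\right) = -2 - 2 = -4$)
$g{\left(w \right)} = - 14 w$ ($g{\left(w \right)} = \left(-10 - 4\right) w = - 14 w$)
$\frac{1}{g{\left(-60 \right)} + 686841} = \frac{1}{\left(-14\right) \left(-60\right) + 686841} = \frac{1}{840 + 686841} = \frac{1}{687681}$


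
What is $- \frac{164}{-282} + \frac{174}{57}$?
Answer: $\frac{9736}{2679} \approx 3.6342$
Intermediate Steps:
$- \frac{164}{-282} + \frac{174}{57} = \left(-164\right) \left(- \frac{1}{282}\right) + 174 \cdot \frac{1}{57} = \frac{82}{141} + \frac{58}{19} = \frac{9736}{2679}$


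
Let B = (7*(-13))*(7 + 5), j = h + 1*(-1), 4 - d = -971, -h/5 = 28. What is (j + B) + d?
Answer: -258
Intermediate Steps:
h = -140 (h = -5*28 = -140)
d = 975 (d = 4 - 1*(-971) = 4 + 971 = 975)
j = -141 (j = -140 + 1*(-1) = -140 - 1 = -141)
B = -1092 (B = -91*12 = -1092)
(j + B) + d = (-141 - 1092) + 975 = -1233 + 975 = -258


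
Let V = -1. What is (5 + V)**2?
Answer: 16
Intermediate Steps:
(5 + V)**2 = (5 - 1)**2 = 4**2 = 16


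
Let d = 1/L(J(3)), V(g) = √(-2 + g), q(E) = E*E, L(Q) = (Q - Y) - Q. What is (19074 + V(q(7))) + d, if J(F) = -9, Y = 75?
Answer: 1430549/75 + √47 ≈ 19081.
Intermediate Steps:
L(Q) = -75 (L(Q) = (Q - 1*75) - Q = (Q - 75) - Q = (-75 + Q) - Q = -75)
q(E) = E²
d = -1/75 (d = 1/(-75) = -1/75 ≈ -0.013333)
(19074 + V(q(7))) + d = (19074 + √(-2 + 7²)) - 1/75 = (19074 + √(-2 + 49)) - 1/75 = (19074 + √47) - 1/75 = 1430549/75 + √47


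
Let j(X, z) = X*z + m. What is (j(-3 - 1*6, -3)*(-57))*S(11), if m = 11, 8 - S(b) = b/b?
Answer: -15162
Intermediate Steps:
S(b) = 7 (S(b) = 8 - b/b = 8 - 1*1 = 8 - 1 = 7)
j(X, z) = 11 + X*z (j(X, z) = X*z + 11 = 11 + X*z)
(j(-3 - 1*6, -3)*(-57))*S(11) = ((11 + (-3 - 1*6)*(-3))*(-57))*7 = ((11 + (-3 - 6)*(-3))*(-57))*7 = ((11 - 9*(-3))*(-57))*7 = ((11 + 27)*(-57))*7 = (38*(-57))*7 = -2166*7 = -15162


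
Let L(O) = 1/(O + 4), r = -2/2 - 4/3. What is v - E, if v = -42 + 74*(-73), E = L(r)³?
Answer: -680527/125 ≈ -5444.2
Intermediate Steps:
r = -7/3 (r = -2*½ - 4*⅓ = -1 - 4/3 = -7/3 ≈ -2.3333)
L(O) = 1/(4 + O)
E = 27/125 (E = (1/(4 - 7/3))³ = (1/(5/3))³ = (⅗)³ = 27/125 ≈ 0.21600)
v = -5444 (v = -42 - 5402 = -5444)
v - E = -5444 - 1*27/125 = -5444 - 27/125 = -680527/125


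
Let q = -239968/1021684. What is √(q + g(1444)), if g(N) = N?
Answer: 2*√23547768489843/255421 ≈ 37.997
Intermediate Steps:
q = -59992/255421 (q = -239968*1/1021684 = -59992/255421 ≈ -0.23487)
√(q + g(1444)) = √(-59992/255421 + 1444) = √(368767932/255421) = 2*√23547768489843/255421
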